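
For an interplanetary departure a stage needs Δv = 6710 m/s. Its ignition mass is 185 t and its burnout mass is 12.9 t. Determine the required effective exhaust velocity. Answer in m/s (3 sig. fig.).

ln(m₀/m_f) = ln(185000/12900) = ln(14.34) = 2.6631.
From the ideal rocket equation, v_e = Δv / ln(m₀/m_f) = 6710 / 2.6631 = 2519.6 m/s.

v_e ≈ 2520 m/s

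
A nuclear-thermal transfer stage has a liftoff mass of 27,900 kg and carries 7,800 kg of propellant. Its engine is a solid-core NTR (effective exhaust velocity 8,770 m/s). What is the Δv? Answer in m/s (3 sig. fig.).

Δv ≈ 2880 m/s

m_f = m₀ − m_prop = 27,900 − 7,800 = 20,100 kg.
Δv = v_e · ln(m₀/m_f) = 8770.0 × ln(1.388) = 8770.0 × 0.3279 ≈ 2875.7 m/s.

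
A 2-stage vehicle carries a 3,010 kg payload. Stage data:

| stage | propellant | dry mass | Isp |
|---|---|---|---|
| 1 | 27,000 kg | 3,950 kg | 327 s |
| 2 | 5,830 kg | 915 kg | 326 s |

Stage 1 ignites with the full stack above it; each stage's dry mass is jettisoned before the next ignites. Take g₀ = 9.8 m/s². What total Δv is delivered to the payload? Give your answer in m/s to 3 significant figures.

Ignition mass of stage 1 = 27,000+3,950 + 5,830+915 + 3,010 = 40,705 kg.
Stage 1: m₀ = 40,705 kg, m_f = 40,705 − 27,000 = 13,705 kg; Δv = 327×9.8×ln(2.97) = 3204.6×1.0886 ≈ 3488 m/s.
Stage 2: m₀ = 9,755 kg, m_f = 9,755 − 5,830 = 3,925 kg; Δv = 326×9.8×ln(2.485) = 3194.8×0.9104 ≈ 2909 m/s.
Total Δv = 3488 + 2909 = 6397 m/s.

Δv ≈ 6400 m/s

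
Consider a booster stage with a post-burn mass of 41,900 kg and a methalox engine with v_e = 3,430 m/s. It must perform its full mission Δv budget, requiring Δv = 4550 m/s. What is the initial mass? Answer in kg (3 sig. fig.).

m₀/m_f = exp(Δv / v_e) = exp(4550 / 3430.0) = exp(1.3265) = 3.7679.
m₀ = m_f × 3.7679 = 41,900 × 3.7679 = 157,875 kg.

initial mass ≈ 158000 kg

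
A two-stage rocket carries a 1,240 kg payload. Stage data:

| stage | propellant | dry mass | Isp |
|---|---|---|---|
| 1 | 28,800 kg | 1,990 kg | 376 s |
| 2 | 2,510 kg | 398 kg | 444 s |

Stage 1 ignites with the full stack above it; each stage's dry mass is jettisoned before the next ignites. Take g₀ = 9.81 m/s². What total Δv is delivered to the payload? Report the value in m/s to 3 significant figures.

Ignition mass of stage 1 = 28,800+1,990 + 2,510+398 + 1,240 = 34,938 kg.
Stage 1: m₀ = 34,938 kg, m_f = 34,938 − 28,800 = 6,138 kg; Δv = 376×9.81×ln(5.692) = 3688.6×1.7391 ≈ 6415 m/s.
Stage 2: m₀ = 4,148 kg, m_f = 4,148 − 2,510 = 1,638 kg; Δv = 444×9.81×ln(2.532) = 4355.6×0.9292 ≈ 4047 m/s.
Total Δv = 6415 + 4047 = 10462 m/s.

Δv ≈ 10500 m/s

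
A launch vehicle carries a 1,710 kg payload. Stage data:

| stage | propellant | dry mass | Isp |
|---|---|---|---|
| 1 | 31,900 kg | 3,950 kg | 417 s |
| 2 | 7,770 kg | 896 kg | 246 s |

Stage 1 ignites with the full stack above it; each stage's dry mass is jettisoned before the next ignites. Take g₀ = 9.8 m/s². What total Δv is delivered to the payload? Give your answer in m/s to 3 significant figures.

Δv ≈ 8120 m/s

Ignition mass of stage 1 = 31,900+3,950 + 7,770+896 + 1,710 = 46,226 kg.
Stage 1: m₀ = 46,226 kg, m_f = 46,226 − 31,900 = 14,326 kg; Δv = 417×9.8×ln(3.227) = 4086.6×1.1715 ≈ 4787 m/s.
Stage 2: m₀ = 10,376 kg, m_f = 10,376 − 7,770 = 2,606 kg; Δv = 246×9.8×ln(3.982) = 2410.8×1.3817 ≈ 3331 m/s.
Total Δv = 4787 + 3331 = 8118 m/s.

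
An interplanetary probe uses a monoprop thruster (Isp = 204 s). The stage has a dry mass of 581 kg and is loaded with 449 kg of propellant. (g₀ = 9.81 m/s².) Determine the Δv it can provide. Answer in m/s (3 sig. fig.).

Δv ≈ 1150 m/s

v_e = Isp · g₀ = 204 × 9.81 = 2001.2 m/s.
m₀ = m_dry + m_prop = 581 + 449 = 1,030 kg.
Rocket equation: Δv = v_e · ln(m₀/m_f) = 2001.2 × ln(1.773) = 2001.2 × 0.5726 ≈ 1145.8 m/s.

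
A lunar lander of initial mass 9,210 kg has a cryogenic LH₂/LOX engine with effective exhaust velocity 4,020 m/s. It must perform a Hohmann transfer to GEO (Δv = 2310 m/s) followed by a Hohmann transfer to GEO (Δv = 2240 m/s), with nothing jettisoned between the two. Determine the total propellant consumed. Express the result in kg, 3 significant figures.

After the first burn: m = 9210 × exp(−2310/4020.0) = 9210 × 0.56291 = 5,184.4 kg.
After the second burn: m = 5,184.4 × exp(−2240/4020.0) = 5,184.4 × 0.57280 = 2,969.62 kg.
Total propellant = m₀ − m_final = 9210 − 2,969.62 = 6,240.38 kg.

total propellant consumed ≈ 6240 kg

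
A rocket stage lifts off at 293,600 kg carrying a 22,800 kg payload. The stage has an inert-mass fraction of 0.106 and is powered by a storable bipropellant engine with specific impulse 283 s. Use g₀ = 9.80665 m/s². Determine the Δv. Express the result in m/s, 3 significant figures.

Δv ≈ 4830 m/s

Stage wet mass = m₀ − payload = 293,600 − 22,800 = 270,800 kg.
Stage dry mass = ε × stage wet mass = 0.106 × 270,800 = 28,704.8 kg.
Burnout mass m_f = stage dry + payload = 28,704.8 + 22,800 = 51,504.8 kg.
v_e = Isp · g₀ = 283 × 9.80665 = 2775.3 m/s.
Δv = v_e · ln(293,600/51,504.8) = 2775.3 × ln(5.7) = 2775.3 × 1.7405 ≈ 4830 m/s.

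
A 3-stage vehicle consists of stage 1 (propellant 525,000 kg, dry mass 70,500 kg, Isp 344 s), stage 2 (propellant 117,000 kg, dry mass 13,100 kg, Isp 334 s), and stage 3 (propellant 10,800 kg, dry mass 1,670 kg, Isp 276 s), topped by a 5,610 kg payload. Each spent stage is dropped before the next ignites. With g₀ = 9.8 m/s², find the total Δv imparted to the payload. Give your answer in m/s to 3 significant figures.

Δv ≈ 11700 m/s

Ignition mass of stage 1 = 525,000+70,500 + 117,000+13,100 + 10,800+1,670 + 5,610 = 743,680 kg.
Stage 1: m₀ = 743,680 kg, m_f = 743,680 − 525,000 = 218,680 kg; Δv = 344×9.8×ln(3.401) = 3371.2×1.2240 ≈ 4126 m/s.
Stage 2: m₀ = 148,180 kg, m_f = 148,180 − 117,000 = 31,180 kg; Δv = 334×9.8×ln(4.752) = 3273.2×1.5587 ≈ 5102 m/s.
Stage 3: m₀ = 18,080 kg, m_f = 18,080 − 10,800 = 7,280 kg; Δv = 276×9.8×ln(2.484) = 2704.8×0.9097 ≈ 2460 m/s.
Total Δv = 4126 + 5102 + 2460 = 11688 m/s.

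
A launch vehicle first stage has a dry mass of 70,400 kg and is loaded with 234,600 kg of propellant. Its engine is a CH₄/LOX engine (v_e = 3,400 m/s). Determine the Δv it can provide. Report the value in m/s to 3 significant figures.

Δv ≈ 4980 m/s

m₀ = m_dry + m_prop = 70,400 + 234,600 = 305,000 kg.
Using Δv = v_e ln(m₀/m_f): Δv = v_e · ln(m₀/m_f) = 3400.0 × ln(4.332) = 3400.0 × 1.4661 ≈ 4984.8 m/s.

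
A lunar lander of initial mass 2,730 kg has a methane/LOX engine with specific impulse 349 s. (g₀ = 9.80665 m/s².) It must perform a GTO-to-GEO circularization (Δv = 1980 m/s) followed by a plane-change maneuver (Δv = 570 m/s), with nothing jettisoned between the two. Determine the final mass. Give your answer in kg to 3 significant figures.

final mass ≈ 1300 kg

v_e = Isp · g₀ = 349 × 9.80665 = 3422.5 m/s.
After the first burn: m = 2730 × exp(−1980/3422.5) = 2730 × 0.56073 = 1,530.79 kg.
After the second burn: m = 1,530.79 × exp(−570/3422.5) = 1,530.79 × 0.84659 = 1,295.95 kg.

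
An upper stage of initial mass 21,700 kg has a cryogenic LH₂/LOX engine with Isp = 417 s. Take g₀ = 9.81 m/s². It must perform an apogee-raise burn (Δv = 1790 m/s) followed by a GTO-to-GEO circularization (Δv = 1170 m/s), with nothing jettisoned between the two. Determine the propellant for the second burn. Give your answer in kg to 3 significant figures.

v_e = Isp · g₀ = 417 × 9.81 = 4090.8 m/s.
After the first burn: m = 21700 × exp(−1790/4090.8) = 21700 × 0.64560 = 14,009.5 kg.
After the second burn: m = 14,009.5 × exp(−1170/4090.8) = 14,009.5 × 0.75126 = 10,524.8 kg.
Second-burn propellant = 14,009.5 − 10,524.8 = 3,484.7 kg.

propellant for the second burn ≈ 3480 kg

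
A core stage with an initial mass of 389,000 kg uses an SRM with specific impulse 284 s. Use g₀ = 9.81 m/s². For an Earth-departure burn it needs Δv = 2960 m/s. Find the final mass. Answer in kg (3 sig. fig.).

final mass ≈ 134000 kg

v_e = Isp · g₀ = 284 × 9.81 = 2786.0 m/s.
m₀/m_f = exp(Δv / v_e) = exp(2960 / 2786.0) = exp(1.0624) = 2.8934.
m_f = m₀ / 2.8934 = 389,000 / 2.8934 = 134,444 kg.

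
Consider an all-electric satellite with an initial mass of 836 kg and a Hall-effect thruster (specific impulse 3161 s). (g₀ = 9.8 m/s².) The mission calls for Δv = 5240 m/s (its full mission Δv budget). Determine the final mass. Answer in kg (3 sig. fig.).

final mass ≈ 706 kg

v_e = Isp · g₀ = 3161 × 9.8 = 30977.8 m/s.
m₀/m_f = exp(Δv / v_e) = exp(5240 / 30977.8) = exp(0.1692) = 1.1843.
m_f = m₀ / 1.1843 = 836 / 1.1843 = 705.902 kg.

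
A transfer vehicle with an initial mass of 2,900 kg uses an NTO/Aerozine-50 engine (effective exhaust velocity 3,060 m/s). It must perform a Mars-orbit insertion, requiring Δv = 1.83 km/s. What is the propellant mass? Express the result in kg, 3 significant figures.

propellant mass ≈ 1310 kg

m₀/m_f = exp(Δv / v_e) = exp(1830 / 3060.0) = exp(0.5980) = 1.8185.
m_f = 2,900 / 1.8185 = 1,594.72 kg, so propellant = m₀ − m_f = 2,900 − 1,594.72 = 1,305.28 kg.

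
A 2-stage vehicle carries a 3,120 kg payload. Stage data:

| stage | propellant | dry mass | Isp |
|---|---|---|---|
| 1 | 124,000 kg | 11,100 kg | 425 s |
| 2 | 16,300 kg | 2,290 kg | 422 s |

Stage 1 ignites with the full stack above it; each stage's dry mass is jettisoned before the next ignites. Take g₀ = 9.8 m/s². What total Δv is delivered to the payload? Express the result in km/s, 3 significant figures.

Ignition mass of stage 1 = 124,000+11,100 + 16,300+2,290 + 3,120 = 156,810 kg.
Stage 1: m₀ = 156,810 kg, m_f = 156,810 − 124,000 = 32,810 kg; Δv = 425×9.8×ln(4.779) = 4165.0×1.5643 ≈ 6515 m/s.
Stage 2: m₀ = 21,710 kg, m_f = 21,710 − 16,300 = 5,410 kg; Δv = 422×9.8×ln(4.013) = 4135.6×1.3895 ≈ 5747 m/s.
Total Δv = 6515 + 5747 = 12262 m/s.

Δv ≈ 12.3 km/s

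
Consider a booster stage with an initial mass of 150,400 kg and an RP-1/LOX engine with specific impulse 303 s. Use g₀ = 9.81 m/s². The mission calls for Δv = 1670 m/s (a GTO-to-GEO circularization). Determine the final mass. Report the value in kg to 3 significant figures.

v_e = Isp · g₀ = 303 × 9.81 = 2972.4 m/s.
From the ideal rocket equation, m₀/m_f = exp(Δv / v_e) = exp(1670 / 2972.4) = exp(0.5618) = 1.7539.
m_f = m₀ / 1.7539 = 150,400 / 1.7539 = 85,751.8 kg.

final mass ≈ 85800 kg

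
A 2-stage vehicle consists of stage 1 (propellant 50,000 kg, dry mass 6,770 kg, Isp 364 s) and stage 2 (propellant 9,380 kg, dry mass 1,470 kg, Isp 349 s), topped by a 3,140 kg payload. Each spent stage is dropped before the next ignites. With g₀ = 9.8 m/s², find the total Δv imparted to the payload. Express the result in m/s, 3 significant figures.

Δv ≈ 8170 m/s

Ignition mass of stage 1 = 50,000+6,770 + 9,380+1,470 + 3,140 = 70,760 kg.
Stage 1: m₀ = 70,760 kg, m_f = 70,760 − 50,000 = 20,760 kg; Δv = 364×9.8×ln(3.408) = 3567.2×1.2263 ≈ 4374 m/s.
Stage 2: m₀ = 13,990 kg, m_f = 13,990 − 9,380 = 4,610 kg; Δv = 349×9.8×ln(3.035) = 3420.2×1.1101 ≈ 3797 m/s.
Total Δv = 4374 + 3797 = 8171 m/s.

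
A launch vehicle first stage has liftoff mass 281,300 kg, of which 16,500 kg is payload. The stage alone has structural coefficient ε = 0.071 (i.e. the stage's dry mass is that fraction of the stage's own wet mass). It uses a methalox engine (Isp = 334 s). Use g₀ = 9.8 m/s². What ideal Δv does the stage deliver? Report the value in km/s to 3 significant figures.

Stage wet mass = m₀ − payload = 281,300 − 16,500 = 264,800 kg.
Stage dry mass = ε × stage wet mass = 0.071 × 264,800 = 18,800.8 kg.
Burnout mass m_f = stage dry + payload = 18,800.8 + 16,500 = 35,300.8 kg.
v_e = Isp · g₀ = 334 × 9.8 = 3273.2 m/s.
Δv = v_e · ln(281,300/35,300.8) = 3273.2 × ln(7.969) = 3273.2 × 2.0755 ≈ 6794 m/s.

Δv ≈ 6.79 km/s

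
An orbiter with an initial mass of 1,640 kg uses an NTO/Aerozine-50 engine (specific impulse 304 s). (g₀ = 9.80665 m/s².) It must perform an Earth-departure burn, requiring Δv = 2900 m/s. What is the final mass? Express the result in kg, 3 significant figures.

v_e = Isp · g₀ = 304 × 9.80665 = 2981.2 m/s.
Using Δv = v_e ln(m₀/m_f): m₀/m_f = exp(Δv / v_e) = exp(2900 / 2981.2) = exp(0.9728) = 2.6452.
m_f = m₀ / 2.6452 = 1,640 / 2.6452 = 619.991 kg.

final mass ≈ 620 kg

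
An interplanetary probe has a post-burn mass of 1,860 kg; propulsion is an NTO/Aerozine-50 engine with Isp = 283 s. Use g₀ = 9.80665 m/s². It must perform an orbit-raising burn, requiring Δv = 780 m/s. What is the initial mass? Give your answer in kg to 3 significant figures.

v_e = Isp · g₀ = 283 × 9.80665 = 2775.3 m/s.
From the ideal rocket equation, m₀/m_f = exp(Δv / v_e) = exp(780 / 2775.3) = exp(0.2811) = 1.3245.
m₀ = m_f × 1.3245 = 1,860 × 1.3245 = 2,463.57 kg.

initial mass ≈ 2460 kg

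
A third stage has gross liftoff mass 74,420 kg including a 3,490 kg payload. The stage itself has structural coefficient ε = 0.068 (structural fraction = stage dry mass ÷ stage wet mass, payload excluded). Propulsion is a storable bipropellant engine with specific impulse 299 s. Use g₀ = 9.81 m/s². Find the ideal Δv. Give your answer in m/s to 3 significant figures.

Stage wet mass = m₀ − payload = 74,420 − 3,490 = 70,930 kg.
Stage dry mass = ε × stage wet mass = 0.068 × 70,930 = 4,823.24 kg.
Burnout mass m_f = stage dry + payload = 4,823.24 + 3,490 = 8,313.24 kg.
v_e = Isp · g₀ = 299 × 9.81 = 2933.2 m/s.
Δv = v_e · ln(74,420/8,313.24) = 2933.2 × ln(8.952) = 2933.2 × 2.1919 ≈ 6429 m/s.

Δv ≈ 6430 m/s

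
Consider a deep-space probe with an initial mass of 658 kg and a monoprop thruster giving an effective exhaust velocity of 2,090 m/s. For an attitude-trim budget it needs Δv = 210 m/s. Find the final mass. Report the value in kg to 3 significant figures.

final mass ≈ 595 kg

m₀/m_f = exp(Δv / v_e) = exp(210 / 2090.0) = exp(0.1005) = 1.1057.
m_f = m₀ / 1.1057 = 658 / 1.1057 = 595.098 kg.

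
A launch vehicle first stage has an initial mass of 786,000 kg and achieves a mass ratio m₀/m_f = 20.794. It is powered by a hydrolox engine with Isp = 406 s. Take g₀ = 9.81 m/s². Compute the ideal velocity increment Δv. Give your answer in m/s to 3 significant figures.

Δv ≈ 12100 m/s

v_e = Isp · g₀ = 406 × 9.81 = 3982.9 m/s.
Rocket equation: Δv = v_e · ln(20.794) = 3982.9 × 3.0347 ≈ 12086.6 m/s.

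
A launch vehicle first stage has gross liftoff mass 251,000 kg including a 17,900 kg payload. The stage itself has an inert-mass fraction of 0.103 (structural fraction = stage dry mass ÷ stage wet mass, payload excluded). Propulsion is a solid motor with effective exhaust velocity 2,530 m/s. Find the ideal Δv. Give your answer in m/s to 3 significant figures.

Δv ≈ 4530 m/s

Stage wet mass = m₀ − payload = 251,000 − 17,900 = 233,100 kg.
Stage dry mass = ε × stage wet mass = 0.103 × 233,100 = 24,009.3 kg.
Burnout mass m_f = stage dry + payload = 24,009.3 + 17,900 = 41,909.3 kg.
By the Tsiolkovsky rocket equation, Δv = v_e · ln(251,000/41,909.3) = 2530.0 × ln(5.989) = 2530.0 × 1.7899 ≈ 4529 m/s.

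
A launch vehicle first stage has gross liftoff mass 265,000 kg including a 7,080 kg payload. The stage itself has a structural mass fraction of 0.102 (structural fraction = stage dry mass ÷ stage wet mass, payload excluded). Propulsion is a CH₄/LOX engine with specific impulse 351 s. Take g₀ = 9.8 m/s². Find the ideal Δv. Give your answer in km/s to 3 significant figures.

Stage wet mass = m₀ − payload = 265,000 − 7,080 = 257,920 kg.
Stage dry mass = ε × stage wet mass = 0.102 × 257,920 = 26,307.8 kg.
Burnout mass m_f = stage dry + payload = 26,307.8 + 7,080 = 33,387.8 kg.
v_e = Isp · g₀ = 351 × 9.8 = 3439.8 m/s.
Δv = v_e · ln(265,000/33,387.8) = 3439.8 × ln(7.937) = 3439.8 × 2.0715 ≈ 7126 m/s.

Δv ≈ 7.13 km/s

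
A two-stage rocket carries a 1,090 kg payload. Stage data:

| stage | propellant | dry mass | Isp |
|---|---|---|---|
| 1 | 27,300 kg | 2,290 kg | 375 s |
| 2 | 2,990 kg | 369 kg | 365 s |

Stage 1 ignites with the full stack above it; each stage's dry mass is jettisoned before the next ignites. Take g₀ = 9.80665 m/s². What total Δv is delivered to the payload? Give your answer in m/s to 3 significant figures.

Δv ≈ 9950 m/s

Ignition mass of stage 1 = 27,300+2,290 + 2,990+369 + 1,090 = 34,039 kg.
Stage 1: m₀ = 34,039 kg, m_f = 34,039 − 27,300 = 6,739 kg; Δv = 375×9.80665×ln(5.051) = 3677.5×1.6196 ≈ 5956 m/s.
Stage 2: m₀ = 4,449 kg, m_f = 4,449 − 2,990 = 1,459 kg; Δv = 365×9.80665×ln(3.049) = 3579.4×1.1149 ≈ 3991 m/s.
Total Δv = 5956 + 3991 = 9947 m/s.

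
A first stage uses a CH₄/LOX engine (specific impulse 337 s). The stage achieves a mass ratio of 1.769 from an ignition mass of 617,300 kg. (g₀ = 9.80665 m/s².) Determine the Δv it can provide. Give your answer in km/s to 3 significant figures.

Δv ≈ 1.89 km/s

v_e = Isp · g₀ = 337 × 9.80665 = 3304.8 m/s.
By the Tsiolkovsky rocket equation, Δv = v_e · ln(1.769) = 3304.8 × 0.5704 ≈ 1885.1 m/s.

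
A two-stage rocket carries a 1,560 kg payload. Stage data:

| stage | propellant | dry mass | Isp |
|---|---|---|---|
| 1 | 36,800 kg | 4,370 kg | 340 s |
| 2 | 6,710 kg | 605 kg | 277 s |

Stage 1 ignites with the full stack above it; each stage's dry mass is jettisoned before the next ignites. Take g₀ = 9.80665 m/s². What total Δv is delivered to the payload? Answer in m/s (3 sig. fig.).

Ignition mass of stage 1 = 36,800+4,370 + 6,710+605 + 1,560 = 50,045 kg.
Stage 1: m₀ = 50,045 kg, m_f = 50,045 − 36,800 = 13,245 kg; Δv = 340×9.80665×ln(3.778) = 3334.3×1.3293 ≈ 4432 m/s.
Stage 2: m₀ = 8,875 kg, m_f = 8,875 − 6,710 = 2,165 kg; Δv = 277×9.80665×ln(4.099) = 2716.4×1.4108 ≈ 3832 m/s.
Total Δv = 4432 + 3832 = 8264 m/s.

Δv ≈ 8260 m/s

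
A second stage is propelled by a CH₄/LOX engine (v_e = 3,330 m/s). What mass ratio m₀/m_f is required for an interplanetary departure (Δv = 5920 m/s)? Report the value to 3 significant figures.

mass ratio ≈ 5.92

m₀/m_f = exp(Δv / v_e) = exp(5920 / 3330.0) = exp(1.7778) = 5.9167.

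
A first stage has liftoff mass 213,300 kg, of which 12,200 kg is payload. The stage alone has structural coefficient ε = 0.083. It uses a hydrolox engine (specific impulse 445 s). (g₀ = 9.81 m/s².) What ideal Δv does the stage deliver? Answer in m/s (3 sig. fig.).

Stage wet mass = m₀ − payload = 213,300 − 12,200 = 201,100 kg.
Stage dry mass = ε × stage wet mass = 0.083 × 201,100 = 16,691.3 kg.
Burnout mass m_f = stage dry + payload = 16,691.3 + 12,200 = 28,891.3 kg.
v_e = Isp · g₀ = 445 × 9.81 = 4365.4 m/s.
By the Tsiolkovsky rocket equation, Δv = v_e · ln(213,300/28,891.3) = 4365.4 × ln(7.383) = 4365.4 × 1.9992 ≈ 8727 m/s.

Δv ≈ 8730 m/s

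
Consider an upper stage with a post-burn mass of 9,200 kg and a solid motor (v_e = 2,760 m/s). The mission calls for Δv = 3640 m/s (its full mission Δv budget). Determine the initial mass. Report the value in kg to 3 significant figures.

Using Δv = v_e ln(m₀/m_f): m₀/m_f = exp(Δv / v_e) = exp(3640 / 2760.0) = exp(1.3188) = 3.7391.
m₀ = m_f × 3.7391 = 9,200 × 3.7391 = 34,399.7 kg.

initial mass ≈ 34400 kg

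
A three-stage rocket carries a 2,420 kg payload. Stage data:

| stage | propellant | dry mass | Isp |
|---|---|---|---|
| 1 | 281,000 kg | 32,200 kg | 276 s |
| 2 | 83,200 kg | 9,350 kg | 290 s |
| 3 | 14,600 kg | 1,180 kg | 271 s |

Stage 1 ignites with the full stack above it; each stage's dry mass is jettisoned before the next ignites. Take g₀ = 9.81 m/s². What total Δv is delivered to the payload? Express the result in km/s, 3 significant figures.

Ignition mass of stage 1 = 281,000+32,200 + 83,200+9,350 + 14,600+1,180 + 2,420 = 423,950 kg.
Stage 1: m₀ = 423,950 kg, m_f = 423,950 − 281,000 = 142,950 kg; Δv = 276×9.81×ln(2.966) = 2707.6×1.0871 ≈ 2943 m/s.
Stage 2: m₀ = 110,750 kg, m_f = 110,750 − 83,200 = 27,550 kg; Δv = 290×9.81×ln(4.02) = 2844.9×1.3913 ≈ 3958 m/s.
Stage 3: m₀ = 18,200 kg, m_f = 18,200 − 14,600 = 3,600 kg; Δv = 271×9.81×ln(5.056) = 2658.5×1.6205 ≈ 4308 m/s.
Total Δv = 2943 + 3958 + 4308 = 11209 m/s.

Δv ≈ 11.2 km/s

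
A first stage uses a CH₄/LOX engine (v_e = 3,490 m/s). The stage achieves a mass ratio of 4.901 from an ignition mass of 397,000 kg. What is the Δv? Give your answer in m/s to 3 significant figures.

Rocket equation: Δv = v_e · ln(4.901) = 3490.0 × 1.5894 ≈ 5547.1 m/s.

Δv ≈ 5550 m/s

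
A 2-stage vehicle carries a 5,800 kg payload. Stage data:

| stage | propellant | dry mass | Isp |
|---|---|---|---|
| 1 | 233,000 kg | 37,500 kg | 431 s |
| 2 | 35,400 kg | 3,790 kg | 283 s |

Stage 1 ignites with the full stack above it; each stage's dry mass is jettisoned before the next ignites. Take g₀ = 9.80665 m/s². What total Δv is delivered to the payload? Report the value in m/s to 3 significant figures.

Ignition mass of stage 1 = 233,000+37,500 + 35,400+3,790 + 5,800 = 315,490 kg.
Stage 1: m₀ = 315,490 kg, m_f = 315,490 − 233,000 = 82,490 kg; Δv = 431×9.80665×ln(3.825) = 4226.7×1.3414 ≈ 5670 m/s.
Stage 2: m₀ = 44,990 kg, m_f = 44,990 − 35,400 = 9,590 kg; Δv = 283×9.80665×ln(4.691) = 2775.3×1.5457 ≈ 4290 m/s.
Total Δv = 5670 + 4290 = 9960 m/s.

Δv ≈ 9960 m/s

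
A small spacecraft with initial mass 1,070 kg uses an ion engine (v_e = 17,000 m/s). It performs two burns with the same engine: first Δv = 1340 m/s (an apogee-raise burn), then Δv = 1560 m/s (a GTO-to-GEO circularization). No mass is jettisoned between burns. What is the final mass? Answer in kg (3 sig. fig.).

After the first burn: m = 1070 × exp(−1340/17000.0) = 1070 × 0.92420 = 988.894 kg.
After the second burn: m = 988.894 × exp(−1560/17000.0) = 988.894 × 0.91232 = 902.188 kg.

final mass ≈ 902 kg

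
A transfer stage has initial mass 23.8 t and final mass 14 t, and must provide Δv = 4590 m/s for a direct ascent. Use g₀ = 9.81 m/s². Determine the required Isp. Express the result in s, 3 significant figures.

Isp ≈ 882 s

ln(m₀/m_f) = ln(23800/14000) = ln(1.7) = 0.5306.
v_e = Δv / ln(m₀/m_f) = 4590 / 0.5306 = 8650.1 m/s.
Isp = v_e / g₀ = 8650.1 / 9.81 = 881.8 s.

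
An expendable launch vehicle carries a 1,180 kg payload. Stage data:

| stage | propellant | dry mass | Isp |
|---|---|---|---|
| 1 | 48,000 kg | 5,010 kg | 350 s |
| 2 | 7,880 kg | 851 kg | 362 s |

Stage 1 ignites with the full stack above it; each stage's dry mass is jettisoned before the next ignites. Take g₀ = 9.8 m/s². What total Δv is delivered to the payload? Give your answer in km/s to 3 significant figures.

Ignition mass of stage 1 = 48,000+5,010 + 7,880+851 + 1,180 = 62,921 kg.
Stage 1: m₀ = 62,921 kg, m_f = 62,921 − 48,000 = 14,921 kg; Δv = 350×9.8×ln(4.217) = 3430.0×1.4391 ≈ 4936 m/s.
Stage 2: m₀ = 9,911 kg, m_f = 9,911 − 7,880 = 2,031 kg; Δv = 362×9.8×ln(4.88) = 3547.6×1.5851 ≈ 5623 m/s.
Total Δv = 4936 + 5623 = 10559 m/s.

Δv ≈ 10.6 km/s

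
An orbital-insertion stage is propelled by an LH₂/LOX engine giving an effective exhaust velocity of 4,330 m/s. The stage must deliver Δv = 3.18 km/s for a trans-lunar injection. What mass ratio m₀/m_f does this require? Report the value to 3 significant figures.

mass ratio ≈ 2.08

m₀/m_f = exp(Δv / v_e) = exp(3180 / 4330.0) = exp(0.7344) = 2.0843.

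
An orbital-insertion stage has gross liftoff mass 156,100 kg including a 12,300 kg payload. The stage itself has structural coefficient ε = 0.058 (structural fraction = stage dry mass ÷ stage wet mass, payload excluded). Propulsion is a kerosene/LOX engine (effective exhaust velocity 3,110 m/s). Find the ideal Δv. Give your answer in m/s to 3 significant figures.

Stage wet mass = m₀ − payload = 156,100 − 12,300 = 143,800 kg.
Stage dry mass = ε × stage wet mass = 0.058 × 143,800 = 8,340.4 kg.
Burnout mass m_f = stage dry + payload = 8,340.4 + 12,300 = 20,640.4 kg.
Δv = v_e · ln(156,100/20,640.4) = 3110.0 × ln(7.563) = 3110.0 × 2.0232 ≈ 6292 m/s.

Δv ≈ 6290 m/s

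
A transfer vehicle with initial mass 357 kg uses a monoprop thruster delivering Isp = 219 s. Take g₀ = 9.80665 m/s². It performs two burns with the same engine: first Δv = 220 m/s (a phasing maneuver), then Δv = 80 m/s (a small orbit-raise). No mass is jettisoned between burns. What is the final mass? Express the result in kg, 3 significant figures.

v_e = Isp · g₀ = 219 × 9.80665 = 2147.7 m/s.
After the first burn: m = 357 × exp(−220/2147.7) = 357 × 0.90263 = 322.239 kg.
After the second burn: m = 322.239 × exp(−80/2147.7) = 322.239 × 0.96344 = 310.458 kg.

final mass ≈ 310 kg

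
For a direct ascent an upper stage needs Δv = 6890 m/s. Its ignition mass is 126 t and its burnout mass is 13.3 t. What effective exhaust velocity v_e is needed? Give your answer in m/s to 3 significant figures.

v_e ≈ 3060 m/s

ln(m₀/m_f) = ln(126000/13300) = ln(9.474) = 2.2485.
v_e = Δv / ln(m₀/m_f) = 6890 / 2.2485 = 3064.2 m/s.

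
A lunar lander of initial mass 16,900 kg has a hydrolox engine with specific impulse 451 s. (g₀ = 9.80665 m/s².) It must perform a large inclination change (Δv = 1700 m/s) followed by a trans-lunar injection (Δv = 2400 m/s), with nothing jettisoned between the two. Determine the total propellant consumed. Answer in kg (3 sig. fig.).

total propellant consumed ≈ 10200 kg

v_e = Isp · g₀ = 451 × 9.80665 = 4422.8 m/s.
After the first burn: m = 16900 × exp(−1700/4422.8) = 16900 × 0.68088 = 11,506.9 kg.
After the second burn: m = 11,506.9 × exp(−2400/4422.8) = 11,506.9 × 0.58121 = 6,687.93 kg.
Total propellant = m₀ − m_final = 16900 − 6,687.93 = 10,212.07 kg.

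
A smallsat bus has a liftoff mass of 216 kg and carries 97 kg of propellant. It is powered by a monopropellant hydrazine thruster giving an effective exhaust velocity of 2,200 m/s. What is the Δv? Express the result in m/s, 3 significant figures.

m_f = m₀ − m_prop = 216 − 97 = 119 kg.
Δv = v_e · ln(m₀/m_f) = 2200.0 × ln(1.815) = 2200.0 × 0.5962 ≈ 1311.5 m/s.

Δv ≈ 1310 m/s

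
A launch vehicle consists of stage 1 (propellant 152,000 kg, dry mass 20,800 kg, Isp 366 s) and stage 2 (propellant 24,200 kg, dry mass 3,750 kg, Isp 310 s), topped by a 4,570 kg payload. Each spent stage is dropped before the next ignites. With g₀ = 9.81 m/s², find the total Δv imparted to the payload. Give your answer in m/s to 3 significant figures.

Ignition mass of stage 1 = 152,000+20,800 + 24,200+3,750 + 4,570 = 205,320 kg.
Stage 1: m₀ = 205,320 kg, m_f = 205,320 − 152,000 = 53,320 kg; Δv = 366×9.81×ln(3.851) = 3590.5×1.3483 ≈ 4841 m/s.
Stage 2: m₀ = 32,520 kg, m_f = 32,520 − 24,200 = 8,320 kg; Δv = 310×9.81×ln(3.909) = 3041.1×1.3632 ≈ 4146 m/s.
Total Δv = 4841 + 4146 = 8987 m/s.

Δv ≈ 8990 m/s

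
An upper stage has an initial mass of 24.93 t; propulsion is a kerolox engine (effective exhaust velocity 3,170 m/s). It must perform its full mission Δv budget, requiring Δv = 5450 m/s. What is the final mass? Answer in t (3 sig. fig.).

From the ideal rocket equation, m₀/m_f = exp(Δv / v_e) = exp(5450 / 3170.0) = exp(1.7192) = 5.5803.
m_f = m₀ / 5.5803 = 24.93 / 5.5803 = 4.4675 t.

final mass ≈ 4.47 t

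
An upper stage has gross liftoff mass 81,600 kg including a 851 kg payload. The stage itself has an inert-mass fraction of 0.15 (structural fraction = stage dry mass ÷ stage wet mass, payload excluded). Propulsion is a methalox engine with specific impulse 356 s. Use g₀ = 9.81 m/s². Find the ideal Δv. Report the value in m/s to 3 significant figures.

Δv ≈ 6420 m/s

Stage wet mass = m₀ − payload = 81,600 − 851 = 80,749 kg.
Stage dry mass = ε × stage wet mass = 0.15 × 80,749 = 12,112.4 kg.
Burnout mass m_f = stage dry + payload = 12,112.4 + 851 = 12,963.4 kg.
v_e = Isp · g₀ = 356 × 9.81 = 3492.4 m/s.
Δv = v_e · ln(81,600/12,963.4) = 3492.4 × ln(6.295) = 3492.4 × 1.8397 ≈ 6425 m/s.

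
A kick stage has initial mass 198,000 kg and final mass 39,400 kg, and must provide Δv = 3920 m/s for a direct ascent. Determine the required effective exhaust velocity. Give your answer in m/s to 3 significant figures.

v_e ≈ 2430 m/s

ln(m₀/m_f) = ln(198000/39400) = ln(5.025) = 1.6145.
v_e = Δv / ln(m₀/m_f) = 3920 / 1.6145 = 2428.0 m/s.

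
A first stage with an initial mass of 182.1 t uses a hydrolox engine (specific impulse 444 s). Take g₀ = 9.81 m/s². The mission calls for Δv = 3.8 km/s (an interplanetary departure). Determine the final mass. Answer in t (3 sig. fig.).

final mass ≈ 76.1 t

v_e = Isp · g₀ = 444 × 9.81 = 4355.6 m/s.
By the Tsiolkovsky rocket equation, m₀/m_f = exp(Δv / v_e) = exp(3800 / 4355.6) = exp(0.8724) = 2.3927.
m_f = m₀ / 2.3927 = 182.1 / 2.3927 = 76.1065 t.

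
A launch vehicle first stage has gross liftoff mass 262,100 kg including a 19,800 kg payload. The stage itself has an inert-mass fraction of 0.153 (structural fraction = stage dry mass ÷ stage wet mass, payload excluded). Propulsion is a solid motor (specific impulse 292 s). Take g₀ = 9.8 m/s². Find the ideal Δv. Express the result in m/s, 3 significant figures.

Stage wet mass = m₀ − payload = 262,100 − 19,800 = 242,300 kg.
Stage dry mass = ε × stage wet mass = 0.153 × 242,300 = 37,071.9 kg.
Burnout mass m_f = stage dry + payload = 37,071.9 + 19,800 = 56,871.9 kg.
v_e = Isp · g₀ = 292 × 9.8 = 2861.6 m/s.
From the ideal rocket equation, Δv = v_e · ln(262,100/56,871.9) = 2861.6 × ln(4.609) = 2861.6 × 1.5279 ≈ 4372 m/s.

Δv ≈ 4370 m/s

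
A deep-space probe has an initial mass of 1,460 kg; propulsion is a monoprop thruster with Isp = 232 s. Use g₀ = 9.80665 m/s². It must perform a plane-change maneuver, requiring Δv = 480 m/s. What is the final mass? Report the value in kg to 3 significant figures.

v_e = Isp · g₀ = 232 × 9.80665 = 2275.1 m/s.
m₀/m_f = exp(Δv / v_e) = exp(480 / 2275.1) = exp(0.2110) = 1.2349.
m_f = m₀ / 1.2349 = 1,460 / 1.2349 = 1,182.28 kg.

final mass ≈ 1180 kg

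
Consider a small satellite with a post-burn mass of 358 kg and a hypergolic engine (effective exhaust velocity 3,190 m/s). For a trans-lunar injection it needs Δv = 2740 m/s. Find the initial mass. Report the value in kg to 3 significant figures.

initial mass ≈ 845 kg

Using Δv = v_e ln(m₀/m_f): m₀/m_f = exp(Δv / v_e) = exp(2740 / 3190.0) = exp(0.8589) = 2.3606.
m₀ = m_f × 2.3606 = 358 × 2.3606 = 845.095 kg.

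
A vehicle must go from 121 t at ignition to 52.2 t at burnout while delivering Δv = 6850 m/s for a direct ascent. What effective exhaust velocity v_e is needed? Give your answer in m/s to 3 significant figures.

v_e ≈ 8150 m/s

ln(m₀/m_f) = ln(121000/52200) = ln(2.318) = 0.8407.
v_e = Δv / ln(m₀/m_f) = 6850 / 0.8407 = 8147.9 m/s.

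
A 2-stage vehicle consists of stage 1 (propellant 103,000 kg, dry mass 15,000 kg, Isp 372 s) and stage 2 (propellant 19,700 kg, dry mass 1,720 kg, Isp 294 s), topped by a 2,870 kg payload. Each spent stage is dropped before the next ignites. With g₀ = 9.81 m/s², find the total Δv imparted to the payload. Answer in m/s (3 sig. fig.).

Ignition mass of stage 1 = 103,000+15,000 + 19,700+1,720 + 2,870 = 142,290 kg.
Stage 1: m₀ = 142,290 kg, m_f = 142,290 − 103,000 = 39,290 kg; Δv = 372×9.81×ln(3.622) = 3649.3×1.2869 ≈ 4696 m/s.
Stage 2: m₀ = 24,290 kg, m_f = 24,290 − 19,700 = 4,590 kg; Δv = 294×9.81×ln(5.292) = 2884.1×1.6662 ≈ 4806 m/s.
Total Δv = 4696 + 4806 = 9502 m/s.

Δv ≈ 9500 m/s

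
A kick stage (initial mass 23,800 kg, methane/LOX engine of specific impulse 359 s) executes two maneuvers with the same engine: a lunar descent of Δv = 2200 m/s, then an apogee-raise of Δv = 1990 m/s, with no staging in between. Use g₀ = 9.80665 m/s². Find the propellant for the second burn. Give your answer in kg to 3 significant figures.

propellant for the second burn ≈ 5500 kg

v_e = Isp · g₀ = 359 × 9.80665 = 3520.6 m/s.
After the first burn: m = 23800 × exp(−2200/3520.6) = 23800 × 0.53532 = 12,740.6 kg.
After the second burn: m = 12,740.6 × exp(−1990/3520.6) = 12,740.6 × 0.56822 = 7,239.46 kg.
Second-burn propellant = 12,740.6 − 7,239.46 = 5,501.14 kg.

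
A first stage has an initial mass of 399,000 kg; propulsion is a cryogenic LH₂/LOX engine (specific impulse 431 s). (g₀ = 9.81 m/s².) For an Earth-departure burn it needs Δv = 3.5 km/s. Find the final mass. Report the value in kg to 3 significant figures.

final mass ≈ 174000 kg

v_e = Isp · g₀ = 431 × 9.81 = 4228.1 m/s.
Using Δv = v_e ln(m₀/m_f): m₀/m_f = exp(Δv / v_e) = exp(3500 / 4228.1) = exp(0.8278) = 2.2883.
m_f = m₀ / 2.2883 = 399,000 / 2.2883 = 174,365 kg.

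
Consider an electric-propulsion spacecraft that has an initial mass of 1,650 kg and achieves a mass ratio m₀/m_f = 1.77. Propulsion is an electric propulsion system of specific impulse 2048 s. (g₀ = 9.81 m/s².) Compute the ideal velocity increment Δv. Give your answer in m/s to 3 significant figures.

Δv ≈ 11500 m/s

v_e = Isp · g₀ = 2048 × 9.81 = 20090.9 m/s.
Rocket equation: Δv = v_e · ln(1.77) = 20090.9 × 0.5710 ≈ 11471.5 m/s.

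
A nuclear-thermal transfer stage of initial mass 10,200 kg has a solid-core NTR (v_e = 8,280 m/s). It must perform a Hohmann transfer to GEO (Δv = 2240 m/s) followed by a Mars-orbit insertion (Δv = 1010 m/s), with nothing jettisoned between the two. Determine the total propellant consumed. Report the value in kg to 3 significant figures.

After the first burn: m = 10200 × exp(−2240/8280.0) = 10200 × 0.76297 = 7,782.29 kg.
After the second burn: m = 7,782.29 × exp(−1010/8280.0) = 7,782.29 × 0.88517 = 6,888.65 kg.
Total propellant = m₀ − m_final = 10200 − 6,888.65 = 3,311.35 kg.

total propellant consumed ≈ 3310 kg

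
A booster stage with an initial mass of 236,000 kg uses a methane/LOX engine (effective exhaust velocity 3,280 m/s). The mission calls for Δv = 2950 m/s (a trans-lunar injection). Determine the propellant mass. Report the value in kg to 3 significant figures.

propellant mass ≈ 140000 kg

m₀/m_f = exp(Δv / v_e) = exp(2950 / 3280.0) = exp(0.8994) = 2.4581.
m_f = 236,000 / 2.4581 = 96,009.1 kg, so propellant = m₀ − m_f = 236,000 − 96,009.1 = 139,990.9 kg.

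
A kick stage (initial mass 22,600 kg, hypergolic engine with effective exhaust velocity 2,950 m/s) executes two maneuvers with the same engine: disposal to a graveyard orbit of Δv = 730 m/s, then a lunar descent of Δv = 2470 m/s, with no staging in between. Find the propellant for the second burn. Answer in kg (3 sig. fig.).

After the first burn: m = 22600 × exp(−730/2950.0) = 22600 × 0.78078 = 17,645.6 kg.
After the second burn: m = 17,645.6 × exp(−2470/2950.0) = 17,645.6 × 0.43288 = 7,638.43 kg.
Second-burn propellant = 17,645.6 − 7,638.43 = 10,007.17 kg.

propellant for the second burn ≈ 10000 kg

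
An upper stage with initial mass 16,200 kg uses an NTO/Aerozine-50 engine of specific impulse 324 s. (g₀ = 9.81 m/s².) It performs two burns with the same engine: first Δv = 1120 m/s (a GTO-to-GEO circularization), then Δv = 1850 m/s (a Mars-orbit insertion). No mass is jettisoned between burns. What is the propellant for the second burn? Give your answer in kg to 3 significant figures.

v_e = Isp · g₀ = 324 × 9.81 = 3178.4 m/s.
After the first burn: m = 16200 × exp(−1120/3178.4) = 16200 × 0.70302 = 11,388.9 kg.
After the second burn: m = 11,388.9 × exp(−1850/3178.4) = 11,388.9 × 0.55875 = 6,363.55 kg.
Second-burn propellant = 11,388.9 − 6,363.55 = 5,025.35 kg.

propellant for the second burn ≈ 5030 kg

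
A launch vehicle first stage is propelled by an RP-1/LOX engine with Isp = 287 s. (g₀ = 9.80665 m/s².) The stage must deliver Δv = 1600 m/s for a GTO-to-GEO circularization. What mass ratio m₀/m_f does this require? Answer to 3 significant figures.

v_e = Isp · g₀ = 287 × 9.80665 = 2814.5 m/s.
Rocket equation: m₀/m_f = exp(Δv / v_e) = exp(1600 / 2814.5) = exp(0.5685) = 1.7656.

mass ratio ≈ 1.77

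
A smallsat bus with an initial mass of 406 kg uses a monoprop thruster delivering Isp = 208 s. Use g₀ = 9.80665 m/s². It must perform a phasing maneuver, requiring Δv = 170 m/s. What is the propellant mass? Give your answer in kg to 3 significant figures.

propellant mass ≈ 32.5 kg

v_e = Isp · g₀ = 208 × 9.80665 = 2039.8 m/s.
Rocket equation: m₀/m_f = exp(Δv / v_e) = exp(170 / 2039.8) = exp(0.0833) = 1.0869.
m_f = 406 / 1.0869 = 373.539 kg, so propellant = m₀ − m_f = 406 − 373.539 = 32.461 kg.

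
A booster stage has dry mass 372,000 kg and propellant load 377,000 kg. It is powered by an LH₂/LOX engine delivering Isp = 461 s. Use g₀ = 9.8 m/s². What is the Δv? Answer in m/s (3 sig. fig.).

Δv ≈ 3160 m/s

v_e = Isp · g₀ = 461 × 9.8 = 4517.8 m/s.
m₀ = m_dry + m_prop = 372,000 + 377,000 = 749,000 kg.
Rocket equation: Δv = v_e · ln(m₀/m_f) = 4517.8 × ln(2.013) = 4517.8 × 0.6998 ≈ 3161.8 m/s.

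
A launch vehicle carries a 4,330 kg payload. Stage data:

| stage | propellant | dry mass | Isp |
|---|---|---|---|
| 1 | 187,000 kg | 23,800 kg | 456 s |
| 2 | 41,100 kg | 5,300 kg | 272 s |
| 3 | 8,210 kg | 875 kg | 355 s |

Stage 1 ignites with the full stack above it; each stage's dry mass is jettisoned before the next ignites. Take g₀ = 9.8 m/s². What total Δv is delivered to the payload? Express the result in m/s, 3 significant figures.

Ignition mass of stage 1 = 187,000+23,800 + 41,100+5,300 + 8,210+875 + 4,330 = 270,615 kg.
Stage 1: m₀ = 270,615 kg, m_f = 270,615 − 187,000 = 83,615 kg; Δv = 456×9.8×ln(3.236) = 4468.8×1.1745 ≈ 5248 m/s.
Stage 2: m₀ = 59,815 kg, m_f = 59,815 − 41,100 = 18,715 kg; Δv = 272×9.8×ln(3.196) = 2665.6×1.1619 ≈ 3097 m/s.
Stage 3: m₀ = 13,415 kg, m_f = 13,415 − 8,210 = 5,205 kg; Δv = 355×9.8×ln(2.577) = 3479.0×0.9468 ≈ 3294 m/s.
Total Δv = 5248 + 3097 + 3294 = 11639 m/s.

Δv ≈ 11600 m/s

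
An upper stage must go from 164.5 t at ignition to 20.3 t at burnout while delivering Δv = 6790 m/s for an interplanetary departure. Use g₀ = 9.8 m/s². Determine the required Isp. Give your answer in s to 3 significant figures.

ln(m₀/m_f) = ln(164500/20300) = ln(8.103) = 2.0923.
v_e = Δv / ln(m₀/m_f) = 6790 / 2.0923 = 3245.2 m/s.
Isp = v_e / g₀ = 3245.2 / 9.8 = 331.1 s.

Isp ≈ 331 s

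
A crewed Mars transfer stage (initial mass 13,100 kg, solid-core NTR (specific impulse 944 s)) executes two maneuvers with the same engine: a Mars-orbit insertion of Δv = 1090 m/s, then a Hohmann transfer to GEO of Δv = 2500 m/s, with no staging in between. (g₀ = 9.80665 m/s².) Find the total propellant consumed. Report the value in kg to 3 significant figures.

total propellant consumed ≈ 4210 kg

v_e = Isp · g₀ = 944 × 9.80665 = 9257.5 m/s.
After the first burn: m = 13100 × exp(−1090/9257.5) = 13100 × 0.88892 = 11,644.9 kg.
After the second burn: m = 11,644.9 × exp(−2500/9257.5) = 11,644.9 × 0.76334 = 8,889.02 kg.
Total propellant = m₀ − m_final = 13100 − 8,889.02 = 4,210.98 kg.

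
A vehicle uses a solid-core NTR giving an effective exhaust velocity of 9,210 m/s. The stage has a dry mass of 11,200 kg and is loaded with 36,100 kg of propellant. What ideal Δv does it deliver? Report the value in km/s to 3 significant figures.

Δv ≈ 13.3 km/s

m₀ = m_dry + m_prop = 11,200 + 36,100 = 47,300 kg.
Using Δv = v_e ln(m₀/m_f): Δv = v_e · ln(m₀/m_f) = 9210.0 × ln(4.223) = 9210.0 × 1.4406 ≈ 13267.9 m/s.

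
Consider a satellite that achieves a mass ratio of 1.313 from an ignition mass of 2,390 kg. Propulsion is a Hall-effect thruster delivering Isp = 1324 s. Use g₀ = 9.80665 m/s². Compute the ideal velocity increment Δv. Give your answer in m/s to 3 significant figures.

Δv ≈ 3540 m/s

v_e = Isp · g₀ = 1324 × 9.80665 = 12984.0 m/s.
Δv = v_e · ln(1.313) = 12984.0 × 0.2723 ≈ 3535.7 m/s.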